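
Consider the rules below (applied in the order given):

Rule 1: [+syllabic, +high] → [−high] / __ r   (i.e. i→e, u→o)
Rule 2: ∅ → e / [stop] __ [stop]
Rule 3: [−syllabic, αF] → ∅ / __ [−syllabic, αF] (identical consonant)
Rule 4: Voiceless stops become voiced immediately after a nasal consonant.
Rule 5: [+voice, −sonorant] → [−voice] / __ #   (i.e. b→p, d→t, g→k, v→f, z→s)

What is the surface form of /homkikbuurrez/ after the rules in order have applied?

homgikebuores

Rule 1 (pre-rhotic lowering): /u/ is a high vowel immediately before /r/, so it lowers to [o]. /homkikbuurrez/ → homkikbuorrez.
Rule 2 (stop-cluster e-epenthesis): /k/ and /b/ form a stop–stop cluster, so [e] is inserted between them. /homkikbuorrez/ → homkikebuorrez.
Rule 3 (degemination): /rr/ is a geminate; the first /r/ deletes. /homkikebuorrez/ → homkikebuorez.
Rule 4 (post-nasal voicing): /k/ is a voiceless stop immediately after the nasal /m/, so it voices to [g]. /homkikebuorez/ → homgikebuorez.
Rule 5 (final devoicing): /z/ is a voiced obstruent in word-final position, so it devoices to [s]. /homgikebuorez/ → homgikebuores.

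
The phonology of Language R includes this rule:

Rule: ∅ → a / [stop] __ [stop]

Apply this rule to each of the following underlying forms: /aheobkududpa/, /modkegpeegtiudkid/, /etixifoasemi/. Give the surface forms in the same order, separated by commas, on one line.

/aheobkududpa/: /b/ and /k/ form a stop–stop cluster, so [a] is inserted between them. /d/ and /p/ form a stop–stop cluster, so [a] is inserted between them. → [aheobakududapa].
/modkegpeegtiudkid/: /d/ and /k/ form a stop–stop cluster, so [a] is inserted between them. /g/ and /p/ form a stop–stop cluster, so [a] is inserted between them. /g/ and /t/ form a stop–stop cluster, so [a] is inserted between them. /d/ and /k/ form a stop–stop cluster, so [a] is inserted between them. → [modakegapeegatiudakid].
/etixifoasemi/: the rule's environment is not met; surfaces unchanged as [etixifoasemi].

aheobakududapa, modakegapeegatiudakid, etixifoasemi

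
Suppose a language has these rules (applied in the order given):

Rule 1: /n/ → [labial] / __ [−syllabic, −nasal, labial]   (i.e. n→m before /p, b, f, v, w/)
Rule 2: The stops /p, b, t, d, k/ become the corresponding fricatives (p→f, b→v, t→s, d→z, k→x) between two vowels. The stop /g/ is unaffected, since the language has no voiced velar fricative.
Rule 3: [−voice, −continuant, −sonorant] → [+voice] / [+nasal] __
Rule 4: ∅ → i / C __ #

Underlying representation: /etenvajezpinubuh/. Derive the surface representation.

esemvajezpinuvuhi

Rule 1 (nasal place assimilation): /n/ precedes the labial consonant /v/, so it assimilates in place to [m]. /etenvajezpinubuh/ → etemvajezpinubuh.
Rule 2 (intervocalic spirantization): /t/ is a stop between vowels /e/ and /e/, so it spirantizes to the fricative [s]. /b/ is a stop between vowels /u/ and /u/, so it spirantizes to the fricative [v]. /etemvajezpinubuh/ → esemvajezpinuvuh.
Rule 3 (post-nasal voicing): no segment meets the environment; /esemvajezpinuvuh/ is unchanged.
Rule 4 (final i-epenthesis): the form ends in the consonant /h/, so [i] is inserted word-finally. /esemvajezpinuvuh/ → esemvajezpinuvuhi.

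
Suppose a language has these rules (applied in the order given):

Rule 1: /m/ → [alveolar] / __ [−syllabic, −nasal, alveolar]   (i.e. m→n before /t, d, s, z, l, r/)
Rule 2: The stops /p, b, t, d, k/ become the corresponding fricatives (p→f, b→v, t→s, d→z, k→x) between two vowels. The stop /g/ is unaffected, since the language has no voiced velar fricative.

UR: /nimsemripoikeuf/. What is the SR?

ninsenrifoixeuf

Rule 1 (nasal place assimilation): /m/ precedes the alveolar consonant /s/, so it assimilates in place to [n]. /m/ precedes the alveolar consonant /r/, so it assimilates in place to [n]. /nimsemripoikeuf/ → ninsenripoikeuf.
Rule 2 (intervocalic spirantization): /p/ is a stop between vowels /i/ and /o/, so it spirantizes to the fricative [f]. /k/ is a stop between vowels /i/ and /e/, so it spirantizes to the fricative [x]. /ninsenripoikeuf/ → ninsenrifoixeuf.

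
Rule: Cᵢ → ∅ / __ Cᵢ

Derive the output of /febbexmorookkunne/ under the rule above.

/bb/ is a geminate; the first /b/ deletes.
/kk/ is a geminate; the first /k/ deletes.
/nn/ is a geminate; the first /n/ deletes.
The other instances of /f/, /b/, /x/, /m/, /r/, /k/, /n/ do not occur in the required environment and remain unchanged.
Surface form: [febexmorookune].

febexmorookune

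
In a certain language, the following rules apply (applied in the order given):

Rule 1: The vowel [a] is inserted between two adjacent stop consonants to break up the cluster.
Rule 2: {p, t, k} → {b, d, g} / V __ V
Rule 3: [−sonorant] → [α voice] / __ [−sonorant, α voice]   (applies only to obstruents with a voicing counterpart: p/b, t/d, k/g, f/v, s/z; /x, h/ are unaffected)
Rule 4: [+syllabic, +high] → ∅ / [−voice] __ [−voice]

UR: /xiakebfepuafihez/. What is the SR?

xiagepfebuafhez

Rule 1 (stop-cluster a-epenthesis): no segment meets the environment; /xiakebfepuafihez/ is unchanged.
Rule 2 (intervocalic voicing): /k/ is a voiceless stop between vowels /a/ and /e/, so it voices to [g]. /p/ is a voiceless stop between vowels /e/ and /u/, so it voices to [b]. /xiakebfepuafihez/ → xiagebfebuafihez.
Rule 3 (regressive voicing assimilation): /b/ precedes the voiceless obstruent /f/, so it devoices to [p] by assimilation. /xiagebfebuafihez/ → xiagepfebuafihez.
Rule 4 (high vowel syncope): /i/ is a high vowel flanked by voiceless consonants /f/ and /h/, so it deletes. /xiagepfebuafihez/ → xiagepfebuafhez.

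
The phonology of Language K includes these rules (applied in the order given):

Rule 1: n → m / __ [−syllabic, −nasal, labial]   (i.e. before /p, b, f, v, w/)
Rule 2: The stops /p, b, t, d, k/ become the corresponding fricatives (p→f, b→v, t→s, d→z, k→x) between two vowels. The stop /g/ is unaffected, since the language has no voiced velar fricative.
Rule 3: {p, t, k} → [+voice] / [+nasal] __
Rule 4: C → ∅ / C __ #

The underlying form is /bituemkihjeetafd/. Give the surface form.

bisuemgihjeesaf

Rule 1 (nasal place assimilation): no segment meets the environment; /bituemkihjeetafd/ is unchanged.
Rule 2 (intervocalic spirantization): /t/ is a stop between vowels /i/ and /u/, so it spirantizes to the fricative [s]. /t/ is a stop between vowels /e/ and /a/, so it spirantizes to the fricative [s]. /bituemkihjeetafd/ → bisuemkihjeesafd.
Rule 3 (post-nasal voicing): /k/ is a voiceless stop immediately after the nasal /m/, so it voices to [g]. /bisuemkihjeesafd/ → bisuemgihjeesafd.
Rule 4 (final cluster simplification): /d/ is the second consonant of a word-final cluster /fd/, so it deletes. /bisuemgihjeesafd/ → bisuemgihjeesaf.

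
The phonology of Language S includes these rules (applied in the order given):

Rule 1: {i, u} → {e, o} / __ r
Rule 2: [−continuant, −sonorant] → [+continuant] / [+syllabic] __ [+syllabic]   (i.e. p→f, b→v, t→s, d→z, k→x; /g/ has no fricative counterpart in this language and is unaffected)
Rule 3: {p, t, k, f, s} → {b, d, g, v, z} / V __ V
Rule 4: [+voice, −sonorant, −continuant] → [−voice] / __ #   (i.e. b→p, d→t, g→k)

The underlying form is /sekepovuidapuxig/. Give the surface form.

sexevovuizavuxik

Rule 1 (pre-rhotic lowering): no segment meets the environment; /sekepovuidapuxig/ is unchanged.
Rule 2 (intervocalic spirantization): /k/ is a stop between vowels /e/ and /e/, so it spirantizes to the fricative [x]. /p/ is a stop between vowels /e/ and /o/, so it spirantizes to the fricative [f]. /d/ is a stop between vowels /i/ and /a/, so it spirantizes to the fricative [z]. /p/ is a stop between vowels /a/ and /u/, so it spirantizes to the fricative [f]. /sekepovuidapuxig/ → sexefovuizafuxig.
Rule 3 (intervocalic voicing): /f/ is a voiceless obstruent between vowels /e/ and /o/, so it voices to [v]. /f/ is a voiceless obstruent between vowels /a/ and /u/, so it voices to [v]. /sexefovuizafuxig/ → sexevovuizavuxig.
Rule 4 (final devoicing): /g/ is a voiced stop in word-final position, so it devoices to [k]. /sexevovuizavuxig/ → sexevovuizavuxik.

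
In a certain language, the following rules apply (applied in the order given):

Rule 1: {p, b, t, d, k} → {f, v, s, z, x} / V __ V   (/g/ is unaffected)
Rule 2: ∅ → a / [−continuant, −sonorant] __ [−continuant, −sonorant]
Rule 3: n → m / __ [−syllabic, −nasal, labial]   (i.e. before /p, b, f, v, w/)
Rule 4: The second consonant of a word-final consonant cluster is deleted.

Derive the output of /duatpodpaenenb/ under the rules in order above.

Rule 1 (intervocalic spirantization): no segment meets the environment; /duatpodpaenenb/ is unchanged.
Rule 2 (stop-cluster a-epenthesis): /t/ and /p/ form a stop–stop cluster, so [a] is inserted between them. /d/ and /p/ form a stop–stop cluster, so [a] is inserted between them. /duatpodpaenenb/ → duatapodapaenenb.
Rule 3 (nasal place assimilation): /n/ precedes the labial consonant /b/, so it assimilates in place to [m]. /duatapodapaenenb/ → duatapodapaenemb.
Rule 4 (final cluster simplification): /b/ is the second consonant of a word-final cluster /mb/, so it deletes. /duatapodapaenemb/ → duatapodapaenem.

duatapodapaenem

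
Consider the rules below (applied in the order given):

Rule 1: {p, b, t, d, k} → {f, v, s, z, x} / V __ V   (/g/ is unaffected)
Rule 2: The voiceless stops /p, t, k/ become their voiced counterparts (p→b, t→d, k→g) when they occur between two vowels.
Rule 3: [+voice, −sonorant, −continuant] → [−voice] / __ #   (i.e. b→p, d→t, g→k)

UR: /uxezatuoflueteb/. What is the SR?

uxezasuofluesep

Rule 1 (intervocalic spirantization): /t/ is a stop between vowels /a/ and /u/, so it spirantizes to the fricative [s]. /t/ is a stop between vowels /e/ and /e/, so it spirantizes to the fricative [s]. /uxezatuoflueteb/ → uxezasuoflueseb.
Rule 2 (intervocalic voicing): no segment meets the environment; /uxezasuoflueseb/ is unchanged.
Rule 3 (final devoicing): /b/ is a voiced stop in word-final position, so it devoices to [p]. /uxezasuoflueseb/ → uxezasuofluesep.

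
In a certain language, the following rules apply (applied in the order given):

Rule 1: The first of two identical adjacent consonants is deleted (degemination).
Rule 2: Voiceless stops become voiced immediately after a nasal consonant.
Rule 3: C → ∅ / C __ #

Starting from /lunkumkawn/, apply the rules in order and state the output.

lungumgaw

Rule 1 (degemination): no segment meets the environment; /lunkumkawn/ is unchanged.
Rule 2 (post-nasal voicing): /k/ is a voiceless stop immediately after the nasal /n/, so it voices to [g]. /k/ is a voiceless stop immediately after the nasal /m/, so it voices to [g]. /lunkumkawn/ → lungumgawn.
Rule 3 (final cluster simplification): /n/ is the second consonant of a word-final cluster /wn/, so it deletes. /lungumgawn/ → lungumgaw.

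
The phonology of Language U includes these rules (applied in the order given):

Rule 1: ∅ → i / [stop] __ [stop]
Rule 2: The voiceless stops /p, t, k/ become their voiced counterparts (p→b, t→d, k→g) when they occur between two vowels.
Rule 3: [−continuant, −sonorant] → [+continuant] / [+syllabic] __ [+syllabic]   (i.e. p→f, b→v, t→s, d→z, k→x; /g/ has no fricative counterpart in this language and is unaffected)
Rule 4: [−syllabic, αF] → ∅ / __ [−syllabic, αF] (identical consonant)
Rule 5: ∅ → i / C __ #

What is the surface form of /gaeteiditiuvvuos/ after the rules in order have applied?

gaezeiziziuvuosi

Rule 1 (stop-cluster i-epenthesis): no segment meets the environment; /gaeteiditiuvvuos/ is unchanged.
Rule 2 (intervocalic voicing): /t/ is a voiceless stop between vowels /e/ and /e/, so it voices to [d]. /t/ is a voiceless stop between vowels /i/ and /i/, so it voices to [d]. /gaeteiditiuvvuos/ → gaedeididiuvvuos.
Rule 3 (intervocalic spirantization): /d/ is a stop between vowels /e/ and /e/, so it spirantizes to the fricative [z]. /d/ is a stop between vowels /i/ and /i/, so it spirantizes to the fricative [z]. /d/ is a stop between vowels /i/ and /i/, so it spirantizes to the fricative [z]. /gaedeididiuvvuos/ → gaezeiziziuvvuos.
Rule 4 (degemination): /vv/ is a geminate; the first /v/ deletes. /gaezeiziziuvvuos/ → gaezeiziziuvuos.
Rule 5 (final i-epenthesis): the form ends in the consonant /s/, so [i] is inserted word-finally. /gaezeiziziuvuos/ → gaezeiziziuvuosi.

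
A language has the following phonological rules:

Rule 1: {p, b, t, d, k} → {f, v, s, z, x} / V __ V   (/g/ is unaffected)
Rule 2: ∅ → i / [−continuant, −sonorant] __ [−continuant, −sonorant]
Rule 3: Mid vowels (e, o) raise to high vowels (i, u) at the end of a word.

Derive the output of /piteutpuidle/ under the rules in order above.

Rule 1 (intervocalic spirantization): /t/ is a stop between vowels /i/ and /e/, so it spirantizes to the fricative [s]. /piteutpuidle/ → piseutpuidle.
Rule 2 (stop-cluster i-epenthesis): /t/ and /p/ form a stop–stop cluster, so [i] is inserted between them. /piseutpuidle/ → piseutipuidle.
Rule 3 (final vowel raising): /e/ is a mid vowel in word-final position, so it raises to [i]. /piseutipuidle/ → piseutipuidli.

piseutipuidli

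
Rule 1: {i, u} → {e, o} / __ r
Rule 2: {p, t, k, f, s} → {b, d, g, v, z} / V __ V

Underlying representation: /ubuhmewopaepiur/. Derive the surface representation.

Rule 1 (pre-rhotic lowering): /u/ is a high vowel immediately before /r/, so it lowers to [o]. /ubuhmewopaepiur/ → ubuhmewopaepior.
Rule 2 (intervocalic voicing): /p/ is a voiceless obstruent between vowels /o/ and /a/, so it voices to [b]. /p/ is a voiceless obstruent between vowels /e/ and /i/, so it voices to [b]. /ubuhmewopaepior/ → ubuhmewobaebior.

ubuhmewobaebior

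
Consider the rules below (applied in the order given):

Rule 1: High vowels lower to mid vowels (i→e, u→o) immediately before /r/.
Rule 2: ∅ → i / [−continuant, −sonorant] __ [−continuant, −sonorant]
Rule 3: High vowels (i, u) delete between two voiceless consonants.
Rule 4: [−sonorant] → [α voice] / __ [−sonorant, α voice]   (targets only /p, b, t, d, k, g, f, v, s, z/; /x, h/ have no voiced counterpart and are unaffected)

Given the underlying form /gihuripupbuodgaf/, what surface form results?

Rule 1 (pre-rhotic lowering): /u/ is a high vowel immediately before /r/, so it lowers to [o]. /gihuripupbuodgaf/ → gihoripupbuodgaf.
Rule 2 (stop-cluster i-epenthesis): /p/ and /b/ form a stop–stop cluster, so [i] is inserted between them. /d/ and /g/ form a stop–stop cluster, so [i] is inserted between them. /gihoripupbuodgaf/ → gihoripupibuodigaf.
Rule 3 (high vowel syncope): /u/ is a high vowel flanked by voiceless consonants /p/ and /p/, so it deletes. /gihoripupibuodigaf/ → gihorippibuodigaf.
Rule 4 (regressive voicing assimilation): no segment meets the environment; /gihorippibuodigaf/ is unchanged.

gihorippibuodigaf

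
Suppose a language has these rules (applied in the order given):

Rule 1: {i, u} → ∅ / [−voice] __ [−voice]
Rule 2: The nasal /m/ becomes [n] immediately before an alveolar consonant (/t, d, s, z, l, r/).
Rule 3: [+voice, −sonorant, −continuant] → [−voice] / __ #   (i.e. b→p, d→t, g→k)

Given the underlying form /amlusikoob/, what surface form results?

anluskoop

Rule 1 (high vowel syncope): /i/ is a high vowel flanked by voiceless consonants /s/ and /k/, so it deletes. /amlusikoob/ → amluskoob.
Rule 2 (nasal place assimilation): /m/ precedes the alveolar consonant /l/, so it assimilates in place to [n]. /amluskoob/ → anluskoob.
Rule 3 (final devoicing): /b/ is a voiced stop in word-final position, so it devoices to [p]. /anluskoob/ → anluskoop.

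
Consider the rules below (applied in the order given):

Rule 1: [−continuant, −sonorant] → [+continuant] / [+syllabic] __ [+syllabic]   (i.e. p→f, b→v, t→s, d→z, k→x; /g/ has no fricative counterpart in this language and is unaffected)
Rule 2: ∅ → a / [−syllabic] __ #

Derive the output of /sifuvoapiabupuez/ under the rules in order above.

sifuvoafiavufueza

Rule 1 (intervocalic spirantization): /p/ is a stop between vowels /a/ and /i/, so it spirantizes to the fricative [f]. /b/ is a stop between vowels /a/ and /u/, so it spirantizes to the fricative [v]. /p/ is a stop between vowels /u/ and /u/, so it spirantizes to the fricative [f]. /sifuvoapiabupuez/ → sifuvoafiavufuez.
Rule 2 (final a-epenthesis): the form ends in the consonant /z/, so [a] is inserted word-finally. /sifuvoafiavufuez/ → sifuvoafiavufueza.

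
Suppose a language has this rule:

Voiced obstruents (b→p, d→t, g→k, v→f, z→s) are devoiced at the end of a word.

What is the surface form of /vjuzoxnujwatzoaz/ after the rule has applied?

vjuzoxnujwatzoas

/z/ is a voiced obstruent in word-final position, so it devoices to [s].
Surface form: [vjuzoxnujwatzoas].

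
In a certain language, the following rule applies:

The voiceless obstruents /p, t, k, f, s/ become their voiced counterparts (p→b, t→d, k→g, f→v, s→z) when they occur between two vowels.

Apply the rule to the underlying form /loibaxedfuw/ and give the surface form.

loibaxedfuw

No segment of /loibaxedfuw/ meets the structural description of the rule, so the form surfaces unchanged.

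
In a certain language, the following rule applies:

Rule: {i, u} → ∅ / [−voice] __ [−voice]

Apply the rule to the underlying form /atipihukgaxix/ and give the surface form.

/i/ is a high vowel flanked by voiceless consonants /t/ and /p/, so it deletes.
/i/ is a high vowel flanked by voiceless consonants /p/ and /h/, so it deletes.
/u/ is a high vowel flanked by voiceless consonants /h/ and /k/, so it deletes.
/i/ is a high vowel flanked by voiceless consonants /x/ and /x/, so it deletes.
Surface form: [atphkgaxx].

atphkgaxx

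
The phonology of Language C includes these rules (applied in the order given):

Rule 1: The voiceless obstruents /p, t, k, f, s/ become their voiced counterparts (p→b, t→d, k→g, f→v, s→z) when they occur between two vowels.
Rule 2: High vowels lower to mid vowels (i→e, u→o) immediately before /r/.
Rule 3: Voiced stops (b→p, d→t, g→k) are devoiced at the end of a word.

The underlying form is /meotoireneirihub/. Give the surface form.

Rule 1 (intervocalic voicing): /t/ is a voiceless obstruent between vowels /o/ and /o/, so it voices to [d]. /meotoireneirihub/ → meodoireneirihub.
Rule 2 (pre-rhotic lowering): /i/ is a high vowel immediately before /r/, so it lowers to [e]. /i/ is a high vowel immediately before /r/, so it lowers to [e]. /meodoireneirihub/ → meodoereneerihub.
Rule 3 (final devoicing): /b/ is a voiced stop in word-final position, so it devoices to [p]. /meodoereneerihub/ → meodoereneerihup.

meodoereneerihup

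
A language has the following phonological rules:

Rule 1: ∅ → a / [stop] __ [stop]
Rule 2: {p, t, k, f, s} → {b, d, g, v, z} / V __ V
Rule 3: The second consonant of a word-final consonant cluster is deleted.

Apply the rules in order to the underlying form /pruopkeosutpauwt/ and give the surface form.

Rule 1 (stop-cluster a-epenthesis): /p/ and /k/ form a stop–stop cluster, so [a] is inserted between them. /t/ and /p/ form a stop–stop cluster, so [a] is inserted between them. /pruopkeosutpauwt/ → pruopakeosutapauwt.
Rule 2 (intervocalic voicing): /p/ is a voiceless obstruent between vowels /o/ and /a/, so it voices to [b]. /k/ is a voiceless obstruent between vowels /a/ and /e/, so it voices to [g]. /s/ is a voiceless obstruent between vowels /o/ and /u/, so it voices to [z]. /t/ is a voiceless obstruent between vowels /u/ and /a/, so it voices to [d]. /p/ is a voiceless obstruent between vowels /a/ and /a/, so it voices to [b]. /pruopakeosutapauwt/ → pruobageozudabauwt.
Rule 3 (final cluster simplification): /t/ is the second consonant of a word-final cluster /wt/, so it deletes. /pruobageozudabauwt/ → pruobageozudabauw.

pruobageozudabauw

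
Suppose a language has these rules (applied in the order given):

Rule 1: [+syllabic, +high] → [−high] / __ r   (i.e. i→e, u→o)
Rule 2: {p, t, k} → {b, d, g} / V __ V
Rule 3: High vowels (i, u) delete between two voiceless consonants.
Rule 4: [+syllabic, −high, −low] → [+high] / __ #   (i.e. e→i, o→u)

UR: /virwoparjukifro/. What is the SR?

Rule 1 (pre-rhotic lowering): /i/ is a high vowel immediately before /r/, so it lowers to [e]. /virwoparjukifro/ → verwoparjukifro.
Rule 2 (intervocalic voicing): /p/ is a voiceless stop between vowels /o/ and /a/, so it voices to [b]. /k/ is a voiceless stop between vowels /u/ and /i/, so it voices to [g]. /verwoparjukifro/ → verwobarjugifro.
Rule 3 (high vowel syncope): no segment meets the environment; /verwobarjugifro/ is unchanged.
Rule 4 (final vowel raising): /o/ is a mid vowel in word-final position, so it raises to [u]. /verwobarjugifro/ → verwobarjugifru.

verwobarjugifru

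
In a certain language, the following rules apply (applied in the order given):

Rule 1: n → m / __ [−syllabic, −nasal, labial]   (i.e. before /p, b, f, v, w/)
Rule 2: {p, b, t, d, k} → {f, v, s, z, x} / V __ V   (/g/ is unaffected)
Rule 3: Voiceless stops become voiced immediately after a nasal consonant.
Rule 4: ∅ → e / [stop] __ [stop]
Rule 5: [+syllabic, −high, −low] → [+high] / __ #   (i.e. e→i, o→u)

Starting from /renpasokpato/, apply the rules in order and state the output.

rembasokepasu

Rule 1 (nasal place assimilation): /n/ precedes the labial consonant /p/, so it assimilates in place to [m]. /renpasokpato/ → rempasokpato.
Rule 2 (intervocalic spirantization): /t/ is a stop between vowels /a/ and /o/, so it spirantizes to the fricative [s]. /rempasokpato/ → rempasokpaso.
Rule 3 (post-nasal voicing): /p/ is a voiceless stop immediately after the nasal /m/, so it voices to [b]. /rempasokpaso/ → rembasokpaso.
Rule 4 (stop-cluster e-epenthesis): /k/ and /p/ form a stop–stop cluster, so [e] is inserted between them. /rembasokpaso/ → rembasokepaso.
Rule 5 (final vowel raising): /o/ is a mid vowel in word-final position, so it raises to [u]. /rembasokepaso/ → rembasokepasu.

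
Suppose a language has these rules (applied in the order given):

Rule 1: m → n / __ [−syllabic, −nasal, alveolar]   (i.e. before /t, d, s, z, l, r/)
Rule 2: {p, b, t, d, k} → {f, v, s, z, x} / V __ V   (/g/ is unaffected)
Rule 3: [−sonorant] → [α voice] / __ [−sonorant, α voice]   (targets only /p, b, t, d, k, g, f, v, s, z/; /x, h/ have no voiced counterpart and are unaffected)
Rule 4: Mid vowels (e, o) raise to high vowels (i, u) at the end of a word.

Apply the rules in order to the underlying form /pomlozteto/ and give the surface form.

Rule 1 (nasal place assimilation): /m/ precedes the alveolar consonant /l/, so it assimilates in place to [n]. /pomlozteto/ → ponlozteto.
Rule 2 (intervocalic spirantization): /t/ is a stop between vowels /e/ and /o/, so it spirantizes to the fricative [s]. /ponlozteto/ → ponlozteso.
Rule 3 (regressive voicing assimilation): /z/ precedes the voiceless obstruent /t/, so it devoices to [s] by assimilation. /ponlozteso/ → ponlosteso.
Rule 4 (final vowel raising): /o/ is a mid vowel in word-final position, so it raises to [u]. /ponlosteso/ → ponlostesu.

ponlostesu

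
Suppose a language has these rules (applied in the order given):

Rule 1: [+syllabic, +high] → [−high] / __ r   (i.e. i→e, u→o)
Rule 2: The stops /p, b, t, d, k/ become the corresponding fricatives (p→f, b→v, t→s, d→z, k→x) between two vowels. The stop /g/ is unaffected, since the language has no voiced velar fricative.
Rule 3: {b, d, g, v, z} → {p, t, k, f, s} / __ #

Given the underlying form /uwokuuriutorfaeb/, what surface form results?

uwoxuoriusorfaep

Rule 1 (pre-rhotic lowering): /u/ is a high vowel immediately before /r/, so it lowers to [o]. /uwokuuriutorfaeb/ → uwokuoriutorfaeb.
Rule 2 (intervocalic spirantization): /k/ is a stop between vowels /o/ and /u/, so it spirantizes to the fricative [x]. /t/ is a stop between vowels /u/ and /o/, so it spirantizes to the fricative [s]. /uwokuoriutorfaeb/ → uwoxuoriusorfaeb.
Rule 3 (final devoicing): /b/ is a voiced obstruent in word-final position, so it devoices to [p]. /uwoxuoriusorfaeb/ → uwoxuoriusorfaep.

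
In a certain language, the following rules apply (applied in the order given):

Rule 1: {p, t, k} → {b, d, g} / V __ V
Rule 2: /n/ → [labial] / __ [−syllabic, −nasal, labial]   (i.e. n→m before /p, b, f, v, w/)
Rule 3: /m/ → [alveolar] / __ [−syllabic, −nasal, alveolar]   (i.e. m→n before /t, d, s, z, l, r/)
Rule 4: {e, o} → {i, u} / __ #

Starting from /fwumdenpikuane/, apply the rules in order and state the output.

fwundempiguani

Rule 1 (intervocalic voicing): /k/ is a voiceless stop between vowels /i/ and /u/, so it voices to [g]. /fwumdenpikuane/ → fwumdenpiguane.
Rule 2 (nasal place assimilation): /n/ precedes the labial consonant /p/, so it assimilates in place to [m]. /fwumdenpiguane/ → fwumdempiguane.
Rule 3 (nasal place assimilation): /m/ precedes the alveolar consonant /d/, so it assimilates in place to [n]. /fwumdempiguane/ → fwundempiguane.
Rule 4 (final vowel raising): /e/ is a mid vowel in word-final position, so it raises to [i]. /fwundempiguane/ → fwundempiguani.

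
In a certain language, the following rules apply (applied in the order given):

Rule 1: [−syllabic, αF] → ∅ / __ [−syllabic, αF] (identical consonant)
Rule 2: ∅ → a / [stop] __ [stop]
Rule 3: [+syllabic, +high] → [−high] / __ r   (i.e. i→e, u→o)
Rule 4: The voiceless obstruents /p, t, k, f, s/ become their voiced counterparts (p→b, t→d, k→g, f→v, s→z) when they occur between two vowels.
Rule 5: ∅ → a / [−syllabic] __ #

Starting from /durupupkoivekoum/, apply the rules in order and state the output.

dorububagoivegouma

Rule 1 (degemination): no segment meets the environment; /durupupkoivekoum/ is unchanged.
Rule 2 (stop-cluster a-epenthesis): /p/ and /k/ form a stop–stop cluster, so [a] is inserted between them. /durupupkoivekoum/ → durupupakoivekoum.
Rule 3 (pre-rhotic lowering): /u/ is a high vowel immediately before /r/, so it lowers to [o]. /durupupakoivekoum/ → dorupupakoivekoum.
Rule 4 (intervocalic voicing): /p/ is a voiceless obstruent between vowels /u/ and /u/, so it voices to [b]. /p/ is a voiceless obstruent between vowels /u/ and /a/, so it voices to [b]. /k/ is a voiceless obstruent between vowels /a/ and /o/, so it voices to [g]. /k/ is a voiceless obstruent between vowels /e/ and /o/, so it voices to [g]. /dorupupakoivekoum/ → dorububagoivegoum.
Rule 5 (final a-epenthesis): the form ends in the consonant /m/, so [a] is inserted word-finally. /dorububagoivegoum/ → dorububagoivegouma.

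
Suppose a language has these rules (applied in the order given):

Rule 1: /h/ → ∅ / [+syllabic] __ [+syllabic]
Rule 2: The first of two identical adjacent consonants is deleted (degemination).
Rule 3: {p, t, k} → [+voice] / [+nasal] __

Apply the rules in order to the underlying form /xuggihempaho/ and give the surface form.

xugiembao

Rule 1 (intervocalic h-deletion): /h/ occurs between vowels /i/ and /e/, so it deletes. /h/ occurs between vowels /a/ and /o/, so it deletes. /xuggihempaho/ → xuggiempao.
Rule 2 (degemination): /gg/ is a geminate; the first /g/ deletes. /xuggiempao/ → xugiempao.
Rule 3 (post-nasal voicing): /p/ is a voiceless stop immediately after the nasal /m/, so it voices to [b]. /xugiempao/ → xugiembao.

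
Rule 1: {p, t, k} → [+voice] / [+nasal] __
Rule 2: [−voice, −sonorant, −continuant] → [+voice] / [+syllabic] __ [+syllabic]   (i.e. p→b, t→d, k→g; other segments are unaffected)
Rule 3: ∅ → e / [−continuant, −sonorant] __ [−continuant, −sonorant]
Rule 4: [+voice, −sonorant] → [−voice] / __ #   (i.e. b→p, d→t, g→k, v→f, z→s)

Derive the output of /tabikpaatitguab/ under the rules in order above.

tabikepaaditeguap

Rule 1 (post-nasal voicing): no segment meets the environment; /tabikpaatitguab/ is unchanged.
Rule 2 (intervocalic voicing): /t/ is a voiceless stop between vowels /a/ and /i/, so it voices to [d]. /tabikpaatitguab/ → tabikpaaditguab.
Rule 3 (stop-cluster e-epenthesis): /k/ and /p/ form a stop–stop cluster, so [e] is inserted between them. /t/ and /g/ form a stop–stop cluster, so [e] is inserted between them. /tabikpaaditguab/ → tabikepaaditeguab.
Rule 4 (final devoicing): /b/ is a voiced obstruent in word-final position, so it devoices to [p]. /tabikepaaditeguab/ → tabikepaaditeguap.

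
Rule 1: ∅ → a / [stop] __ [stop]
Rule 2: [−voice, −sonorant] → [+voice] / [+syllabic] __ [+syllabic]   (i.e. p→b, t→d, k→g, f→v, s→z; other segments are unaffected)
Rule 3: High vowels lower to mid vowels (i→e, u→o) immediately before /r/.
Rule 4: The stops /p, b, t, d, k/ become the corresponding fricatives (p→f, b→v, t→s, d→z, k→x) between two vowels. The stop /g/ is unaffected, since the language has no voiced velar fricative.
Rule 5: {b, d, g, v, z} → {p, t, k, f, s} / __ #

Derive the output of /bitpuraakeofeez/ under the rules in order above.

bizavoraageovees

Rule 1 (stop-cluster a-epenthesis): /t/ and /p/ form a stop–stop cluster, so [a] is inserted between them. /bitpuraakeofeez/ → bitapuraakeofeez.
Rule 2 (intervocalic voicing): /t/ is a voiceless obstruent between vowels /i/ and /a/, so it voices to [d]. /p/ is a voiceless obstruent between vowels /a/ and /u/, so it voices to [b]. /k/ is a voiceless obstruent between vowels /a/ and /e/, so it voices to [g]. /f/ is a voiceless obstruent between vowels /o/ and /e/, so it voices to [v]. /bitapuraakeofeez/ → bidaburaageoveez.
Rule 3 (pre-rhotic lowering): /u/ is a high vowel immediately before /r/, so it lowers to [o]. /bidaburaageoveez/ → bidaboraageoveez.
Rule 4 (intervocalic spirantization): /d/ is a stop between vowels /i/ and /a/, so it spirantizes to the fricative [z]. /b/ is a stop between vowels /a/ and /o/, so it spirantizes to the fricative [v]. /bidaboraageoveez/ → bizavoraageoveez.
Rule 5 (final devoicing): /z/ is a voiced obstruent in word-final position, so it devoices to [s]. /bizavoraageoveez/ → bizavoraageovees.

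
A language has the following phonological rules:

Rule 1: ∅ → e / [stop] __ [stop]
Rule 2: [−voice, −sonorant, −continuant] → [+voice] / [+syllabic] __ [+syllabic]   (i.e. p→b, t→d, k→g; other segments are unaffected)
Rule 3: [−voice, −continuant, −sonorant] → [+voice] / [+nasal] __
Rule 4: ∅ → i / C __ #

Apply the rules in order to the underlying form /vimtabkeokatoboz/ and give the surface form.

Rule 1 (stop-cluster e-epenthesis): /b/ and /k/ form a stop–stop cluster, so [e] is inserted between them. /vimtabkeokatoboz/ → vimtabekeokatoboz.
Rule 2 (intervocalic voicing): /k/ is a voiceless stop between vowels /e/ and /e/, so it voices to [g]. /k/ is a voiceless stop between vowels /o/ and /a/, so it voices to [g]. /t/ is a voiceless stop between vowels /a/ and /o/, so it voices to [d]. /vimtabekeokatoboz/ → vimtabegeogadoboz.
Rule 3 (post-nasal voicing): /t/ is a voiceless stop immediately after the nasal /m/, so it voices to [d]. /vimtabegeogadoboz/ → vimdabegeogadoboz.
Rule 4 (final i-epenthesis): the form ends in the consonant /z/, so [i] is inserted word-finally. /vimdabegeogadoboz/ → vimdabegeogadobozi.

vimdabegeogadobozi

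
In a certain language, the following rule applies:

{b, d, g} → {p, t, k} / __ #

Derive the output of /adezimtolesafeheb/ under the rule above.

adezimtolesafehep

Scanning /adezimtolesafeheb/: /d/ at position 2 is not in the conditioning environment; /b/ is a voiced stop in word-final position, so it devoices to [p].
Result: [adezimtolesafehep].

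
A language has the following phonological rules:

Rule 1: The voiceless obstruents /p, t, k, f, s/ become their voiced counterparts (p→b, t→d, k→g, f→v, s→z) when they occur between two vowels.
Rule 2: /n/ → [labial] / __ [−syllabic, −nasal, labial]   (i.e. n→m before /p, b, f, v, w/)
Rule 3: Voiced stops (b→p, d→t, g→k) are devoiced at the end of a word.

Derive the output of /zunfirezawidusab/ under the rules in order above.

Rule 1 (intervocalic voicing): /s/ is a voiceless obstruent between vowels /u/ and /a/, so it voices to [z]. /zunfirezawidusab/ → zunfirezawiduzab.
Rule 2 (nasal place assimilation): /n/ precedes the labial consonant /f/, so it assimilates in place to [m]. /zunfirezawiduzab/ → zumfirezawiduzab.
Rule 3 (final devoicing): /b/ is a voiced stop in word-final position, so it devoices to [p]. /zumfirezawiduzab/ → zumfirezawiduzap.

zumfirezawiduzap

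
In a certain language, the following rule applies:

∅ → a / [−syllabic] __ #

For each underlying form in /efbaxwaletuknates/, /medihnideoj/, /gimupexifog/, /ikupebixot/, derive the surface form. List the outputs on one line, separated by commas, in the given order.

/efbaxwaletuknates/: the form ends in the consonant /s/, so [a] is inserted word-finally. → [efbaxwaletuknatesa].
/medihnideoj/: the form ends in the consonant /j/, so [a] is inserted word-finally. → [medihnideoja].
/gimupexifog/: the form ends in the consonant /g/, so [a] is inserted word-finally. → [gimupexifoga].
/ikupebixot/: the form ends in the consonant /t/, so [a] is inserted word-finally. → [ikupebixota].

efbaxwaletuknatesa, medihnideoja, gimupexifoga, ikupebixota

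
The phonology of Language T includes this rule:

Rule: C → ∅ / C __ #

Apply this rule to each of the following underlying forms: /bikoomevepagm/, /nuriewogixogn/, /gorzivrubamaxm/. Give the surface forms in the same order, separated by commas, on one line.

/bikoomevepagm/: /m/ is the second consonant of a word-final cluster /gm/, so it deletes. → [bikoomevepag].
/nuriewogixogn/: /n/ is the second consonant of a word-final cluster /gn/, so it deletes. → [nuriewogixog].
/gorzivrubamaxm/: /m/ is the second consonant of a word-final cluster /xm/, so it deletes. → [gorzivrubamax].

bikoomevepag, nuriewogixog, gorzivrubamax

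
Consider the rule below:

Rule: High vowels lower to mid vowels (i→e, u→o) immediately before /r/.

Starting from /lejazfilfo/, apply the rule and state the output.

lejazfilfo

No segment of /lejazfilfo/ meets the structural description of the rule, so the form surfaces unchanged.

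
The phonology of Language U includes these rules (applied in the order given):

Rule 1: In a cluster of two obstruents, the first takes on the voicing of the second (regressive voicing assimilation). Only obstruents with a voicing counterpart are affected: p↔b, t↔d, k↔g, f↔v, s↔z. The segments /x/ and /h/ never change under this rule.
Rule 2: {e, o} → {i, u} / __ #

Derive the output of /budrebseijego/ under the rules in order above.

budrepseijegu

Rule 1 (regressive voicing assimilation): /b/ precedes the voiceless obstruent /s/, so it devoices to [p] by assimilation. /budrebseijego/ → budrepseijego.
Rule 2 (final vowel raising): /o/ is a mid vowel in word-final position, so it raises to [u]. /budrepseijego/ → budrepseijegu.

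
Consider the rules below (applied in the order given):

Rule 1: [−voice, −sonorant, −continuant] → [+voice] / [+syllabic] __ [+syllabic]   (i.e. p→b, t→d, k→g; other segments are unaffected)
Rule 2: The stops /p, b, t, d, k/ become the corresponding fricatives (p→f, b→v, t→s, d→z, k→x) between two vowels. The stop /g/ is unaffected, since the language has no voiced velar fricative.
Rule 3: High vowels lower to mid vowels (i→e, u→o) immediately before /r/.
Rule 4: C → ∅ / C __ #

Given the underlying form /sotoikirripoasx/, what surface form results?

Rule 1 (intervocalic voicing): /t/ is a voiceless stop between vowels /o/ and /o/, so it voices to [d]. /k/ is a voiceless stop between vowels /i/ and /i/, so it voices to [g]. /p/ is a voiceless stop between vowels /i/ and /o/, so it voices to [b]. /sotoikirripoasx/ → sodoigirriboasx.
Rule 2 (intervocalic spirantization): /d/ is a stop between vowels /o/ and /o/, so it spirantizes to the fricative [z]. /b/ is a stop between vowels /i/ and /o/, so it spirantizes to the fricative [v]. /sodoigirriboasx/ → sozoigirrivoasx.
Rule 3 (pre-rhotic lowering): /i/ is a high vowel immediately before /r/, so it lowers to [e]. /sozoigirrivoasx/ → sozoigerrivoasx.
Rule 4 (final cluster simplification): /x/ is the second consonant of a word-final cluster /sx/, so it deletes. /sozoigerrivoasx/ → sozoigerrivoas.

sozoigerrivoas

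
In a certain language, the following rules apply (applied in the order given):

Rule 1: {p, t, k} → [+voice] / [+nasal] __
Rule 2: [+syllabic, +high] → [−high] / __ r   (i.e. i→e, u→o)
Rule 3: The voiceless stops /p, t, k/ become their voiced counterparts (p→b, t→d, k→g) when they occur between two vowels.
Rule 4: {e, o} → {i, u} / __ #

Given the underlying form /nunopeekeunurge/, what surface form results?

Rule 1 (post-nasal voicing): no segment meets the environment; /nunopeekeunurge/ is unchanged.
Rule 2 (pre-rhotic lowering): /u/ is a high vowel immediately before /r/, so it lowers to [o]. /nunopeekeunurge/ → nunopeekeunorge.
Rule 3 (intervocalic voicing): /p/ is a voiceless stop between vowels /o/ and /e/, so it voices to [b]. /k/ is a voiceless stop between vowels /e/ and /e/, so it voices to [g]. /nunopeekeunorge/ → nunobeegeunorge.
Rule 4 (final vowel raising): /e/ is a mid vowel in word-final position, so it raises to [i]. /nunobeegeunorge/ → nunobeegeunorgi.

nunobeegeunorgi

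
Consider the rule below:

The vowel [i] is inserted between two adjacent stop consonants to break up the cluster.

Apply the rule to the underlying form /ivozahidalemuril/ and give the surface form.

ivozahidalemuril

No segment of /ivozahidalemuril/ meets the structural description of the rule, so the form surfaces unchanged.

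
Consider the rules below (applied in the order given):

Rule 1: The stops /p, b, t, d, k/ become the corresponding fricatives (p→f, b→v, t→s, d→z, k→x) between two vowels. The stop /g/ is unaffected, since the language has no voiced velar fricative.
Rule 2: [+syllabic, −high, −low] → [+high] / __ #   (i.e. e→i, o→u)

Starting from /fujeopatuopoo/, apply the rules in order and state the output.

fujeofasuofou

Rule 1 (intervocalic spirantization): /p/ is a stop between vowels /o/ and /a/, so it spirantizes to the fricative [f]. /t/ is a stop between vowels /a/ and /u/, so it spirantizes to the fricative [s]. /p/ is a stop between vowels /o/ and /o/, so it spirantizes to the fricative [f]. /fujeopatuopoo/ → fujeofasuofoo.
Rule 2 (final vowel raising): /o/ is a mid vowel in word-final position, so it raises to [u]. /fujeofasuofoo/ → fujeofasuofou.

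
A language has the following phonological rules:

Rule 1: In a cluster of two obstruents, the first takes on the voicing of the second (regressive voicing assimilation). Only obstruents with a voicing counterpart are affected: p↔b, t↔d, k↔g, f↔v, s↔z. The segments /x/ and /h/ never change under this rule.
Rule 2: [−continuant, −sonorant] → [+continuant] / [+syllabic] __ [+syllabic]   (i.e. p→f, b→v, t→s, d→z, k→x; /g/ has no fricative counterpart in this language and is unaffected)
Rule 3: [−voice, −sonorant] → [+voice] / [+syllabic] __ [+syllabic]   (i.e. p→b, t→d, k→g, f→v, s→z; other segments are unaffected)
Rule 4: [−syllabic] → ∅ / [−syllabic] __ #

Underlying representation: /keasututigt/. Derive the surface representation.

Rule 1 (regressive voicing assimilation): /g/ precedes the voiceless obstruent /t/, so it devoices to [k] by assimilation. /keasututigt/ → keasututikt.
Rule 2 (intervocalic spirantization): /t/ is a stop between vowels /u/ and /u/, so it spirantizes to the fricative [s]. /t/ is a stop between vowels /u/ and /i/, so it spirantizes to the fricative [s]. /keasututikt/ → keasususikt.
Rule 3 (intervocalic voicing): /s/ is a voiceless obstruent between vowels /a/ and /u/, so it voices to [z]. /s/ is a voiceless obstruent between vowels /u/ and /u/, so it voices to [z]. /s/ is a voiceless obstruent between vowels /u/ and /i/, so it voices to [z]. /keasususikt/ → keazuzuzikt.
Rule 4 (final cluster simplification): /t/ is the second consonant of a word-final cluster /kt/, so it deletes. /keazuzuzikt/ → keazuzuzik.

keazuzuzik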